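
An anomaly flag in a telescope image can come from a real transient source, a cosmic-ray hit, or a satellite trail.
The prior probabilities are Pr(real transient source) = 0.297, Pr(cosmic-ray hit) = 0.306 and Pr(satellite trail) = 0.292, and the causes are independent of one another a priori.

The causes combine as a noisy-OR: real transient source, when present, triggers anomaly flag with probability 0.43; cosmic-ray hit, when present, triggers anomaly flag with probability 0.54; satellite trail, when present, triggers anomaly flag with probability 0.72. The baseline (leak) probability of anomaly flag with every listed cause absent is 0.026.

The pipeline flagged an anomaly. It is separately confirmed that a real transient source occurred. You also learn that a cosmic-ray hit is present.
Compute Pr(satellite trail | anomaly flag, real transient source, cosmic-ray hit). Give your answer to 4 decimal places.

Under noisy-OR, P(anomaly flag | causes) = 1 − (1−0.026)·∏(1−qᵢ) over the active causes.
By total probability over both values of satellite trail:
  P(anomaly flag | real transient source, cosmic-ray hit) = 0.744617·0.708 + 0.928493·0.292
        = 0.527189 + 0.271120 = 0.798309
Keeping only the satellite trail-present terms gives 0.271120, so
  P(satellite trail | anomaly flag, real transient source, cosmic-ray hit) = 0.271120 / 0.798309 ≈ 0.3396

Pr(satellite trail | anomaly flag, real transient source, cosmic-ray hit) ≈ 0.3396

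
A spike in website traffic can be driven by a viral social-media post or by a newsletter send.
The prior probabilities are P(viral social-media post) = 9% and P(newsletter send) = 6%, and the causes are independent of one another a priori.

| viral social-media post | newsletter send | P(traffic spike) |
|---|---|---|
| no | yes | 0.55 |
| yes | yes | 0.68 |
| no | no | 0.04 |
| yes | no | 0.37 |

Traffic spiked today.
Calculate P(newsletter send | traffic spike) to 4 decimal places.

Weight on newsletter send=true, given the evidence: 0.030030 + 0.003672 = 0.033702
Normalizer over all consistent configurations: 0.04·0.91·0.94 + 0.55·0.91·0.06 + 0.37·0.09·0.94 + 0.68·0.09·0.06 = 0.099220
P(newsletter send | traffic spike) = 0.033702/0.099220 ≈ 0.3397

P(newsletter send | traffic spike) ≈ 0.3397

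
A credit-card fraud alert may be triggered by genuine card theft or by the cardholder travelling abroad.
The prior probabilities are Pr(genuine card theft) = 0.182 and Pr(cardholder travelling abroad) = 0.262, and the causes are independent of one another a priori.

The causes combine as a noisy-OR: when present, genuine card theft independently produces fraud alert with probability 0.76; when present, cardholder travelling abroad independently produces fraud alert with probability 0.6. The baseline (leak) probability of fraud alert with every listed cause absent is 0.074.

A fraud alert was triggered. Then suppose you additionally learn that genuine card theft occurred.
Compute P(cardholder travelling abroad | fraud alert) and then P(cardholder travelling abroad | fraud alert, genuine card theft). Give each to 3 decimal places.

P(cardholder travelling abroad | fraud alert) ≈ 0.545; P(cardholder travelling abroad | fraud alert, genuine card theft) ≈ 0.294

Under noisy-OR, P(fraud alert | causes) = 1 − (1−0.074)·∏(1−qᵢ) over the active causes.
Weight on cardholder travelling abroad=true, given the evidence: 0.134933 + 0.043445 = 0.178378
Denominator P(fraud alert): 0.074×0.818×0.738 + 0.6296×0.818×0.262 + 0.77776×0.182×0.738 + 0.911104×0.182×0.262 = 0.327517
P(cardholder travelling abroad | fraud alert) = 0.178378/0.327517 ≈ 0.545

Now also conditioning on genuine card theft=true:
Enumerate both values of cardholder travelling abroad and weight by the priors:
  P(fraud alert | genuine card theft) = 0.77776*0.738 + 0.911104*0.262
        = 0.573987 + 0.238709 = 0.812696
Configurations with cardholder travelling abroad contribute 0.238709, so
  P(cardholder travelling abroad | fraud alert, genuine card theft) = 0.238709 / 0.812696 ≈ 0.294
— genuine card theft explains away the evidence for cardholder travelling abroad.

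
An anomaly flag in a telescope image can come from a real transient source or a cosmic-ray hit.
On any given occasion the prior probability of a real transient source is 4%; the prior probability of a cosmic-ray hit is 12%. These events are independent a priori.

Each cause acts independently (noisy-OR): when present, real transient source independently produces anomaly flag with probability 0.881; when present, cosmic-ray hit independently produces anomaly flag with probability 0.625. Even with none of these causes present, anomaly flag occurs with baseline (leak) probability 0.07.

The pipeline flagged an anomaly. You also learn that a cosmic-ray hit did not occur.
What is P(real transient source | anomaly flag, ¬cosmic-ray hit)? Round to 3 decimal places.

Under noisy-OR, P(anomaly flag | causes) = 1 − (1−0.07)·∏(1−qᵢ) over the active causes.
For the numerator, keep only real transient source=true terms: 0.88933·0.04 = 0.035573
Denominator P(anomaly flag | ¬cosmic-ray hit): 0.07·0.96 + 0.88933·0.04 = 0.102773
Posterior = 0.035573 / 0.102773 ≈ 0.346

P(real transient source | anomaly flag, ¬cosmic-ray hit) ≈ 0.346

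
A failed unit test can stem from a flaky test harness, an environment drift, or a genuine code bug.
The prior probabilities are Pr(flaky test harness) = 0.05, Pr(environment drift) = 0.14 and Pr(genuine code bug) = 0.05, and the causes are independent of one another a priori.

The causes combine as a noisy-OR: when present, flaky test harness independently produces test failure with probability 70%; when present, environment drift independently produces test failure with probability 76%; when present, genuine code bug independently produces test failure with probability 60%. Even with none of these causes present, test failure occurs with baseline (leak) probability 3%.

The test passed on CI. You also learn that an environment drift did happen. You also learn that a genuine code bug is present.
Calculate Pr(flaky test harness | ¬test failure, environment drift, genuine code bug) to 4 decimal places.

Under noisy-OR, P(test failure | causes) = 1 − (1−0.03)·∏(1−qᵢ) over the active causes.
P(¬test failure | environment drift, genuine code bug) = 0.09312×0.95 + 0.027936×0.05 = 0.088464 + 0.001397 = 0.089861
Of this, 0.001397 comes from 0.027936×0.05 (the flaky test harness=true cases).
P(flaky test harness | ¬test failure, environment drift, genuine code bug) = 0.001397 / 0.089861 ≈ 0.0155

Pr(flaky test harness | ¬test failure, environment drift, genuine code bug) ≈ 0.0155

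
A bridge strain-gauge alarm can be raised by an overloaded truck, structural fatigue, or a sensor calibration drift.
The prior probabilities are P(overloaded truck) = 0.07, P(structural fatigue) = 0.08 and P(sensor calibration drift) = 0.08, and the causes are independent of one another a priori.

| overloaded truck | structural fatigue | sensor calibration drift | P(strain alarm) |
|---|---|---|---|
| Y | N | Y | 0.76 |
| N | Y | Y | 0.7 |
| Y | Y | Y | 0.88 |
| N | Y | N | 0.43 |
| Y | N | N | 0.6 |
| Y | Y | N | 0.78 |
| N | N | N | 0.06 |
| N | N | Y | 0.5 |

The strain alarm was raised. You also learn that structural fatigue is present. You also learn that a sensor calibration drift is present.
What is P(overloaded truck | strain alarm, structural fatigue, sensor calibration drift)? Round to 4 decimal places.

P(overloaded truck | strain alarm, structural fatigue, sensor calibration drift) ≈ 0.0864

Numerator (weight on configurations with overloaded truck): 0.88×0.07 = 0.061600
The normalizing constant is 0.7×0.93 + 0.88×0.07 = 0.712600
Posterior = 0.061600 / 0.712600 ≈ 0.0864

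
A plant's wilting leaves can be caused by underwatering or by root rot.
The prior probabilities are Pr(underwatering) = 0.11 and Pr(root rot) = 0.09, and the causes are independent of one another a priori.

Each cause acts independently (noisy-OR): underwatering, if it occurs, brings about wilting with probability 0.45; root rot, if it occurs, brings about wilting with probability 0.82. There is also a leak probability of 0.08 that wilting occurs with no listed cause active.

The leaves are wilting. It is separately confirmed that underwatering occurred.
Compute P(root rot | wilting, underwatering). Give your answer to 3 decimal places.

Under noisy-OR, P(wilting | causes) = 1 − (1−0.08)·∏(1−qᵢ) over the active causes.
P(wilting | underwatering) = 0.494*0.91 + 0.90892*0.09 = 0.449540 + 0.081803 = 0.531343
Restricting to configurations with root rot present: 0.90892*0.09 = 0.081803.
So P(root rot | wilting, underwatering) = 0.081803/0.531343 ≈ 0.154.

P(root rot | wilting, underwatering) ≈ 0.154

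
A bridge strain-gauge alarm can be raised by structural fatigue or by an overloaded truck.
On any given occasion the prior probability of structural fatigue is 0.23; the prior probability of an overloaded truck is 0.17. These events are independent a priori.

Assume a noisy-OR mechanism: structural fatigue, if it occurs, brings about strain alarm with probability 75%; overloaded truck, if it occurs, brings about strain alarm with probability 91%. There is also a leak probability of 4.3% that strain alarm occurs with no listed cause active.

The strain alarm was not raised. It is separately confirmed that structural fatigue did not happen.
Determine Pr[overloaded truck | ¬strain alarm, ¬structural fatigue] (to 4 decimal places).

Pr[overloaded truck | ¬strain alarm, ¬structural fatigue] ≈ 0.0181

Under noisy-OR, P(strain alarm | causes) = 1 − (1−0.043)·∏(1−qᵢ) over the active causes.
P(¬strain alarm | ¬structural fatigue) = 0.957*0.83 + 0.08613*0.17 = 0.794310 + 0.014642 = 0.808952
The overloaded truck-present share is 0.08613*0.17 = 0.014642.
So P(overloaded truck | ¬strain alarm, ¬structural fatigue) = 0.014642/0.808952 ≈ 0.0181.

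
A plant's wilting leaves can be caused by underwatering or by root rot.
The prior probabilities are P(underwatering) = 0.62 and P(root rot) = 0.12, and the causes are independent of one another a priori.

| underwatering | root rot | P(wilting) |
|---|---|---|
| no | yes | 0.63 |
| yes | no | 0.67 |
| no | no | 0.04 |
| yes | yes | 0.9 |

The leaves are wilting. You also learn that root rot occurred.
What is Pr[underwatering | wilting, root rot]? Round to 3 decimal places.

Numerator (weight on configurations with underwatering): 0.9·0.62 = 0.558000
Denominator P(wilting | root rot): 0.63·0.38 + 0.9·0.62 = 0.797400
Posterior = 0.558000 / 0.797400 ≈ 0.700

Pr[underwatering | wilting, root rot] ≈ 0.700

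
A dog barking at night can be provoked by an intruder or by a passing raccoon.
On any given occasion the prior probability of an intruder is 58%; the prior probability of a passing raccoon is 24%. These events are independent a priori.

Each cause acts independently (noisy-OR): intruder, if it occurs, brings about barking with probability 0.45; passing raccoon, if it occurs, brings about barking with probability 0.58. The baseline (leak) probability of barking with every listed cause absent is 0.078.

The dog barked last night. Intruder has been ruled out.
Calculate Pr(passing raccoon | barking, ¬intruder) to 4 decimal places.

Pr(passing raccoon | barking, ¬intruder) ≈ 0.7127

Under noisy-OR, P(barking | causes) = 1 − (1−0.078)·∏(1−qᵢ) over the active causes.
P(barking | ¬intruder) = 0.078·0.76 + 0.61276·0.24 = 0.059280 + 0.147062 = 0.206342
Of this, 0.147062 comes from 0.61276·0.24 (the passing raccoon=true cases).
Hence the posterior is 0.147062/0.206342 ≈ 0.7127.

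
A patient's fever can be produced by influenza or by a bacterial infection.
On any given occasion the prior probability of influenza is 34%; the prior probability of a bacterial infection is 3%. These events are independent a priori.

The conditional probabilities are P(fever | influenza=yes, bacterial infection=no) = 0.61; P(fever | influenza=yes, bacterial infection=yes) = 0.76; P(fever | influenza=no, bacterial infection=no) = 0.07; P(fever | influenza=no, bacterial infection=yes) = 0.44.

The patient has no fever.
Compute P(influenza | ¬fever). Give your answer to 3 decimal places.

P(¬fever) = 0.93*0.66*0.97 + 0.56*0.66*0.03 + 0.39*0.34*0.97 + 0.24*0.34*0.03 = 0.595386 + 0.011088 + 0.128622 + 0.002448 = 0.737544
The influenza-present share is 0.128622 + 0.002448 = 0.131070.
So P(influenza | ¬fever) = 0.131070/0.737544 ≈ 0.178.

P(influenza | ¬fever) ≈ 0.178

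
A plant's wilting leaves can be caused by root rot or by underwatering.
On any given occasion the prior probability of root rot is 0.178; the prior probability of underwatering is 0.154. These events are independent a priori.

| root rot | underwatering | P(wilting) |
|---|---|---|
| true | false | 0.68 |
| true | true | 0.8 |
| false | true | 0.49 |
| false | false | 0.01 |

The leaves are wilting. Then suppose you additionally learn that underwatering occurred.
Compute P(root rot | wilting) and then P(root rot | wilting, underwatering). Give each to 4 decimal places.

P(root rot | wilting) ≈ 0.6432; P(root rot | wilting, underwatering) ≈ 0.2612

P(wilting) = 0.01×0.822×0.846 + 0.49×0.822×0.154 + 0.68×0.178×0.846 + 0.8×0.178×0.154 = 0.006954 + 0.062028 + 0.102400 + 0.021930 = 0.193312
The root rot-present share is 0.102400 + 0.021930 = 0.124330.
P(root rot | wilting) = 0.124330 / 0.193312 ≈ 0.6432

With the extra evidence:
For the numerator, keep only root rot=true terms: 0.8·0.178 = 0.142400
Normalizer over all consistent configurations: 0.49·0.822 + 0.8·0.178 = 0.545180
Posterior = 0.142400 / 0.545180 ≈ 0.2612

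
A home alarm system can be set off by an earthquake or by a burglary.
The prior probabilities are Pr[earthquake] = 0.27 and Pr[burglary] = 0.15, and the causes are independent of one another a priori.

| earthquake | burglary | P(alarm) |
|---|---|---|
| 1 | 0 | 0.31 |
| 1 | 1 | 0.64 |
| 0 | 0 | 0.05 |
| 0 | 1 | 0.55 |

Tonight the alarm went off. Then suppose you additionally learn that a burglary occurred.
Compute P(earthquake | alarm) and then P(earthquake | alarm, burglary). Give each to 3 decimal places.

P(earthquake | alarm) ≈ 0.515; P(earthquake | alarm, burglary) ≈ 0.301

P(alarm) = 0.05×0.73×0.85 + 0.55×0.73×0.15 + 0.31×0.27×0.85 + 0.64×0.27×0.15 = 0.031025 + 0.060225 + 0.071145 + 0.025920 = 0.188315
The earthquake-present share is 0.071145 + 0.025920 = 0.097065.
Hence the posterior is 0.097065/0.188315 ≈ 0.515.

Now condition on the additional information:
P(alarm | burglary) = 0.55×0.73 + 0.64×0.27 = 0.401500 + 0.172800 = 0.574300
Of this, 0.172800 comes from 0.64×0.27 (the earthquake=true cases).
Hence the posterior is 0.172800/0.574300 ≈ 0.301.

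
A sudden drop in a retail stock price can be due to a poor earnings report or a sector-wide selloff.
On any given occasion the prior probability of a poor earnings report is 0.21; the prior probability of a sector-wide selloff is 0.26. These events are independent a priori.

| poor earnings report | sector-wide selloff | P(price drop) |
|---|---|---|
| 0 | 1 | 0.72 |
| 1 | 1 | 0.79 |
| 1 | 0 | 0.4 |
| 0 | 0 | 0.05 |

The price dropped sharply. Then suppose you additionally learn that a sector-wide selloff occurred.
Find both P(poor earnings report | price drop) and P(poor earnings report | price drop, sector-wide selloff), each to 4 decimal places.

P(poor earnings report | price drop) ≈ 0.3728; P(poor earnings report | price drop, sector-wide selloff) ≈ 0.2258

For the numerator, keep only poor earnings report=true terms: 0.062160 + 0.043134 = 0.105294
Denominator P(price drop): 0.05×0.79×0.74 + 0.72×0.79×0.26 + 0.4×0.21×0.74 + 0.79×0.21×0.26 = 0.282412
Posterior = 0.105294 / 0.282412 ≈ 0.3728

With the extra evidence:
By total probability over both values of poor earnings report:
  P(price drop | sector-wide selloff) = 0.72·0.79 + 0.79·0.21
        = 0.568800 + 0.165900 = 0.734700
Keeping only the poor earnings report-present terms gives 0.165900, so
  P(poor earnings report | price drop, sector-wide selloff) = 0.165900 / 0.734700 ≈ 0.2258
Conditioning on sector-wide selloff lowers the posterior on poor earnings report: the classic explaining-away effect in a common-effect structure.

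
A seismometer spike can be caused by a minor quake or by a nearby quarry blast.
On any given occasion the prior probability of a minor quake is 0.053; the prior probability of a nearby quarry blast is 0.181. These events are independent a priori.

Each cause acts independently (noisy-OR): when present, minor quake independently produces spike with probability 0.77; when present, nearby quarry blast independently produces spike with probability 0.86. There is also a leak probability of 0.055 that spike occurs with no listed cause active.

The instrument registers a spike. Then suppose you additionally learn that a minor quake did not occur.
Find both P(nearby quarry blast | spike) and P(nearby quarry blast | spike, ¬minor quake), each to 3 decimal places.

Under noisy-OR, P(spike | causes) = 1 − (1−0.055)·∏(1−qᵢ) over the active causes.
P(spike) = 0.055*0.947*0.819 + 0.8677*0.947*0.181 + 0.78265*0.053*0.819 + 0.969571*0.053*0.181 = 0.042658 + 0.148730 + 0.033972 + 0.009301 = 0.234661
Of this, 0.158031 comes from 0.148730 + 0.009301 (the nearby quarry blast=true cases).
So P(nearby quarry blast | spike) = 0.158031/0.234661 ≈ 0.673.

Now condition on the additional information:
P(spike | ¬minor quake) = 0.055·0.819 + 0.8677·0.181 = 0.045045 + 0.157054 = 0.202099
Restricting to configurations with nearby quarry blast present: 0.8677·0.181 = 0.157054.
So P(nearby quarry blast | spike, ¬minor quake) = 0.157054/0.202099 ≈ 0.777.
Ruling out minor quake raises the posterior on nearby quarry blast — the flip side of explaining away.

P(nearby quarry blast | spike) ≈ 0.673; P(nearby quarry blast | spike, ¬minor quake) ≈ 0.777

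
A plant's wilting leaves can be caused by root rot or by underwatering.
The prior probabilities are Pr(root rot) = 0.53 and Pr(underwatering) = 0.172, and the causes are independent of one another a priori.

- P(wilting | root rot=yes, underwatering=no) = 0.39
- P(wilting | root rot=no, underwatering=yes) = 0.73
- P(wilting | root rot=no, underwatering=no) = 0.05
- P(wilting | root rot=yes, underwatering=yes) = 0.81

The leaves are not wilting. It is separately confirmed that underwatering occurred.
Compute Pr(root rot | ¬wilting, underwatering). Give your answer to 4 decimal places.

Weight on root rot=true, given the evidence: 0.19*0.53 = 0.100700
Normalizer over all consistent configurations: 0.27*0.47 + 0.19*0.53 = 0.227600
P(root rot | ¬wilting, underwatering) = 0.100700/0.227600 ≈ 0.4424

Pr(root rot | ¬wilting, underwatering) ≈ 0.4424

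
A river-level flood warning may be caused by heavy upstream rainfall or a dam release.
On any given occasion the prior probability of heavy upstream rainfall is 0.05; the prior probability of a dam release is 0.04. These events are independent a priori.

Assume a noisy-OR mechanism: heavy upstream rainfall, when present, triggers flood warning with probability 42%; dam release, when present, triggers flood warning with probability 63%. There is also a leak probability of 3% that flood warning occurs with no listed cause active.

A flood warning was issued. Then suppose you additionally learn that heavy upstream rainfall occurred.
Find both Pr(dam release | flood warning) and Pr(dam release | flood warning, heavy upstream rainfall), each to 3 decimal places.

Pr(dam release | flood warning) ≈ 0.349; Pr(dam release | flood warning, heavy upstream rainfall) ≈ 0.070

Under noisy-OR, P(flood warning | causes) = 1 − (1−0.03)·∏(1−qᵢ) over the active causes.
Sum P(flood warning|·) weighted by the priors over the 4 (heavy upstream rainfall, dam release) configurations:
  P(flood warning) = 0.03·0.95·0.96 + 0.6411·0.95·0.04 + 0.4374·0.05·0.96 + 0.791838·0.05·0.04
        = 0.027360 + 0.024362 + 0.020995 + 0.001584 = 0.074301
The terms with dam release present sum to 0.025946, so
  P(dam release | flood warning) = 0.025946 / 0.074301 ≈ 0.349

Now condition on the additional information:
Sum P(flood warning|·) weighted by the priors over both values of dam release:
  P(flood warning | heavy upstream rainfall) = 0.4374·0.96 + 0.791838·0.04
        = 0.419904 + 0.031674 = 0.451578
The terms with dam release present sum to 0.031674, so
  P(dam release | flood warning, heavy upstream rainfall) = 0.031674 / 0.451578 ≈ 0.070
The drop from 0.349 to 0.070 is the explaining-away (discounting) effect.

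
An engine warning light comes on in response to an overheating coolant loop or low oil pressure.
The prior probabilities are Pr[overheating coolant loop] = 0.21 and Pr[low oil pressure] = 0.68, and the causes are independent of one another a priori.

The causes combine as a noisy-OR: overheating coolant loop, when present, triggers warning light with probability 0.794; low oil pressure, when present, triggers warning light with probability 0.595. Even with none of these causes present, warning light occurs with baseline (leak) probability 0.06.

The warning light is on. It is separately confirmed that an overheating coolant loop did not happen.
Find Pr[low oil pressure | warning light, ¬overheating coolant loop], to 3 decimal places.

Pr[low oil pressure | warning light, ¬overheating coolant loop] ≈ 0.956

Under noisy-OR, P(warning light | causes) = 1 − (1−0.06)·∏(1−qᵢ) over the active causes.
Enumerate both values of low oil pressure and weight by the priors:
  P(warning light | ¬overheating coolant loop) = 0.06×0.32 + 0.6193×0.68
        = 0.019200 + 0.421124 = 0.440324
Configurations with low oil pressure contribute 0.421124, so
  P(low oil pressure | warning light, ¬overheating coolant loop) = 0.421124 / 0.440324 ≈ 0.956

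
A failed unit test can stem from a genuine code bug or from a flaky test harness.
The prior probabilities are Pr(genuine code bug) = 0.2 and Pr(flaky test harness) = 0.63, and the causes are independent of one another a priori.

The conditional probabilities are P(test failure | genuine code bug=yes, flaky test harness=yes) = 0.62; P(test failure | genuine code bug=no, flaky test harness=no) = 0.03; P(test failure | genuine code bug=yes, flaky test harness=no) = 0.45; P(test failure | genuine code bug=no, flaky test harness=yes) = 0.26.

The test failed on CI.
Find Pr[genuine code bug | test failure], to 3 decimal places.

P(test failure) = 0.03·0.8·0.37 + 0.26·0.8·0.63 + 0.45·0.2·0.37 + 0.62·0.2·0.63 = 0.008880 + 0.131040 + 0.033300 + 0.078120 = 0.251340
Restricting to configurations with genuine code bug present: 0.033300 + 0.078120 = 0.111420.
Hence the posterior is 0.111420/0.251340 ≈ 0.443.

Pr[genuine code bug | test failure] ≈ 0.443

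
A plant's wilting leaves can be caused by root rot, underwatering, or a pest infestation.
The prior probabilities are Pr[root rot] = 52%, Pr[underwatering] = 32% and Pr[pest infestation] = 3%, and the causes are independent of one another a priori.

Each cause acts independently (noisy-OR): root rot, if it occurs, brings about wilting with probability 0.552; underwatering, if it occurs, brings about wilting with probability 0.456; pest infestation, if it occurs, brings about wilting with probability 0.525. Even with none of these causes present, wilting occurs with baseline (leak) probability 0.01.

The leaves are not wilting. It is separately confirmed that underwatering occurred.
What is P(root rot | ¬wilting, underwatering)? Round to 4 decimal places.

Under noisy-OR, P(wilting | causes) = 1 − (1−0.01)·∏(1−qᵢ) over the active causes.
P(¬wilting | underwatering) = 0.53856×0.48×0.97 + 0.255816×0.48×0.03 + 0.241275×0.52×0.97 + 0.114606×0.52×0.03 = 0.250754 + 0.003684 + 0.121699 + 0.001788 = 0.377925
The root rot-present share is 0.121699 + 0.001788 = 0.123487.
Hence the posterior is 0.123487/0.377925 ≈ 0.3268.

P(root rot | ¬wilting, underwatering) ≈ 0.3268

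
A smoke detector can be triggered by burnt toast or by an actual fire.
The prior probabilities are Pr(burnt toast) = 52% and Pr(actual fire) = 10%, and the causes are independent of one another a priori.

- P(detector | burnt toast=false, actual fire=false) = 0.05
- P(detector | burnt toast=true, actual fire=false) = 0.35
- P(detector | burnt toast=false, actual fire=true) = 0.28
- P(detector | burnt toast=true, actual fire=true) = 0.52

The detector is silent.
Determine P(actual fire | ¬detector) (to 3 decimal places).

By total probability over the 4 (burnt toast, actual fire) configurations:
  P(¬detector) = 0.95·0.48·0.9 + 0.72·0.48·0.1 + 0.65·0.52·0.9 + 0.48·0.52·0.1
        = 0.410400 + 0.034560 + 0.304200 + 0.024960 = 0.774120
Configurations with actual fire contribute 0.059520, so
  P(actual fire | ¬detector) = 0.059520 / 0.774120 ≈ 0.077

P(actual fire | ¬detector) ≈ 0.077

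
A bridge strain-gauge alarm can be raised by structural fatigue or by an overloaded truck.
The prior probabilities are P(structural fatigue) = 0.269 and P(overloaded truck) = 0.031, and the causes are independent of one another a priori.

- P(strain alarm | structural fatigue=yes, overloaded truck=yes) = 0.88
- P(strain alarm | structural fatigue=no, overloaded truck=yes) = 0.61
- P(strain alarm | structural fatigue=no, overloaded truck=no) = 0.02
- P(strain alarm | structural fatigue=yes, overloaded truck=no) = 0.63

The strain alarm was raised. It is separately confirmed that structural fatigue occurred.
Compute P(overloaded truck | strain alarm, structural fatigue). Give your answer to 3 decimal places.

P(overloaded truck | strain alarm, structural fatigue) ≈ 0.043

Weight on overloaded truck=true, given the evidence: 0.88*0.031 = 0.027280
Denominator P(strain alarm | structural fatigue): 0.63*0.969 + 0.88*0.031 = 0.637750
P(overloaded truck | strain alarm, structural fatigue) = 0.027280/0.637750 ≈ 0.043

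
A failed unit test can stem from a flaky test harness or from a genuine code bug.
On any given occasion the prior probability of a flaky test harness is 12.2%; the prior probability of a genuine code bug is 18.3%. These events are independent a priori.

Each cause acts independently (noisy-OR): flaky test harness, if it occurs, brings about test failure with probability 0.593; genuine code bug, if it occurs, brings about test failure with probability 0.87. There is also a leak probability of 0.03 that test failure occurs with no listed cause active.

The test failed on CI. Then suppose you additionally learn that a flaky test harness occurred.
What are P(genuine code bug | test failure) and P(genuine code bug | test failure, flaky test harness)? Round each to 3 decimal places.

P(genuine code bug | test failure) ≈ 0.664; P(genuine code bug | test failure, flaky test harness) ≈ 0.260

Under noisy-OR, P(test failure | causes) = 1 − (1−0.03)·∏(1−qᵢ) over the active causes.
Sum P(test failure|·) weighted by the priors over the 4 (flaky test harness, genuine code bug) configurations:
  P(test failure) = 0.03×0.878×0.817 + 0.8739×0.878×0.183 + 0.60521×0.122×0.817 + 0.948677×0.122×0.183
        = 0.021520 + 0.140413 + 0.060324 + 0.021180 = 0.243437
The terms with genuine code bug present sum to 0.161593, so
  P(genuine code bug | test failure) = 0.161593 / 0.243437 ≈ 0.664

Now condition on the additional information:
P(test failure | flaky test harness) = 0.60521*0.817 + 0.948677*0.183 = 0.494457 + 0.173608 = 0.668065
Of this, 0.173608 comes from 0.948677*0.183 (the genuine code bug=true cases).
P(genuine code bug | test failure, flaky test harness) = 0.173608 / 0.668065 ≈ 0.260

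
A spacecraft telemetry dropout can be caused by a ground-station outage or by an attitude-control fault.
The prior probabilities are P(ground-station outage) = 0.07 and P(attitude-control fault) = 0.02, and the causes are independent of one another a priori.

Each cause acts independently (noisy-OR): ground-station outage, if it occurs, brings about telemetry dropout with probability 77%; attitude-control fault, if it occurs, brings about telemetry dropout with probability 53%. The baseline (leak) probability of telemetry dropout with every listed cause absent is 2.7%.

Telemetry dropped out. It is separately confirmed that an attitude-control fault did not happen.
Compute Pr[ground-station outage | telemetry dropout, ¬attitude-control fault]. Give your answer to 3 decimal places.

Under noisy-OR, P(telemetry dropout | causes) = 1 − (1−0.027)·∏(1−qᵢ) over the active causes.
P(telemetry dropout | ¬attitude-control fault) = 0.027*0.93 + 0.77621*0.07 = 0.025110 + 0.054335 = 0.079445
Restricting to configurations with ground-station outage present: 0.77621*0.07 = 0.054335.
So P(ground-station outage | telemetry dropout, ¬attitude-control fault) = 0.054335/0.079445 ≈ 0.684.

Pr[ground-station outage | telemetry dropout, ¬attitude-control fault] ≈ 0.684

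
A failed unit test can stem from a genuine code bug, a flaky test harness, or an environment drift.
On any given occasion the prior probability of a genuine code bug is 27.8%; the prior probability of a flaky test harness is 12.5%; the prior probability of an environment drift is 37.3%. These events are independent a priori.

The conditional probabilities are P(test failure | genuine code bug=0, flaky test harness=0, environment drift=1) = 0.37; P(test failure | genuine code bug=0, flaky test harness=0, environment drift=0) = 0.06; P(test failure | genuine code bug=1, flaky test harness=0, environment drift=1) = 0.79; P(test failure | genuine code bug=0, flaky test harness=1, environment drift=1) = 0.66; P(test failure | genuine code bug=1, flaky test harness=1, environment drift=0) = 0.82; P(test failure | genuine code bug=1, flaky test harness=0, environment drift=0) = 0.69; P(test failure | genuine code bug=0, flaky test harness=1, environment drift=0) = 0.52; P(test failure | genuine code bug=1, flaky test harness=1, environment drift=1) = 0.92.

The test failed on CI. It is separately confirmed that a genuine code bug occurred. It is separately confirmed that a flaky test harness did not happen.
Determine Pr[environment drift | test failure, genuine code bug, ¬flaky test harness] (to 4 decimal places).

Numerator (weight on configurations with environment drift): 0.79*0.373 = 0.294670
The normalizing constant is 0.69*0.627 + 0.79*0.373 = 0.727300
Posterior = 0.294670 / 0.727300 ≈ 0.4052

Pr[environment drift | test failure, genuine code bug, ¬flaky test harness] ≈ 0.4052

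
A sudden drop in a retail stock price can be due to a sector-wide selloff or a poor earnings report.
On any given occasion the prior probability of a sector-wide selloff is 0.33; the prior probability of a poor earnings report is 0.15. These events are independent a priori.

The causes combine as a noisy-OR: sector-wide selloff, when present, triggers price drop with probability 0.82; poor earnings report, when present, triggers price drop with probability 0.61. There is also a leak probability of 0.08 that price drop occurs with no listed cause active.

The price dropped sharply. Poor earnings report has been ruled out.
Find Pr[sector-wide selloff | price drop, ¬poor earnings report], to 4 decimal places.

Pr[sector-wide selloff | price drop, ¬poor earnings report] ≈ 0.8371

Under noisy-OR, P(price drop | causes) = 1 − (1−0.08)·∏(1−qᵢ) over the active causes.
P(price drop | ¬poor earnings report) = 0.08*0.67 + 0.8344*0.33 = 0.053600 + 0.275352 = 0.328952
Of this, 0.275352 comes from 0.8344*0.33 (the sector-wide selloff=true cases).
Hence the posterior is 0.275352/0.328952 ≈ 0.8371.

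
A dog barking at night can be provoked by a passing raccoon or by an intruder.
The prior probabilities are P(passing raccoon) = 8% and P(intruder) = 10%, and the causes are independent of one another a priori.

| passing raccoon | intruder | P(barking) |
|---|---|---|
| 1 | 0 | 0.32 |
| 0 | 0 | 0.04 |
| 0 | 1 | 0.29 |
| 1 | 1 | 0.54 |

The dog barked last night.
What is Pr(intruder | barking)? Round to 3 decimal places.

By total probability over the 4 (passing raccoon, intruder) configurations:
  P(barking) = 0.04·0.92·0.9 + 0.29·0.92·0.1 + 0.32·0.08·0.9 + 0.54·0.08·0.1
        = 0.033120 + 0.026680 + 0.023040 + 0.004320 = 0.087160
Configurations with intruder contribute 0.031000, so
  P(intruder | barking) = 0.031000 / 0.087160 ≈ 0.356

Pr(intruder | barking) ≈ 0.356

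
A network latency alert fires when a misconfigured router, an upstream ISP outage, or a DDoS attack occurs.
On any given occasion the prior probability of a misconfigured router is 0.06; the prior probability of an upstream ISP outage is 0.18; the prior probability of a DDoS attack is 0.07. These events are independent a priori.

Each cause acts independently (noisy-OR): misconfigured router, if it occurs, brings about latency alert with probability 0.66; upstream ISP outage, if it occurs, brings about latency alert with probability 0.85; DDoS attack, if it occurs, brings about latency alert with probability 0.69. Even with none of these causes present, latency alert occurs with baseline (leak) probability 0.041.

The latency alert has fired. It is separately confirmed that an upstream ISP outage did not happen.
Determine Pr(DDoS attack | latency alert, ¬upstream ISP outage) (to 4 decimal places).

Under noisy-OR, P(latency alert | causes) = 1 − (1−0.041)·∏(1−qᵢ) over the active causes.
P(latency alert | ¬upstream ISP outage) = 0.041·0.94·0.93 + 0.70271·0.94·0.07 + 0.67394·0.06·0.93 + 0.898921·0.06·0.07 = 0.035842 + 0.046238 + 0.037606 + 0.003775 = 0.123461
Restricting to configurations with DDoS attack present: 0.046238 + 0.003775 = 0.050013.
So P(DDoS attack | latency alert, ¬upstream ISP outage) = 0.050013/0.123461 ≈ 0.4051.

Pr(DDoS attack | latency alert, ¬upstream ISP outage) ≈ 0.4051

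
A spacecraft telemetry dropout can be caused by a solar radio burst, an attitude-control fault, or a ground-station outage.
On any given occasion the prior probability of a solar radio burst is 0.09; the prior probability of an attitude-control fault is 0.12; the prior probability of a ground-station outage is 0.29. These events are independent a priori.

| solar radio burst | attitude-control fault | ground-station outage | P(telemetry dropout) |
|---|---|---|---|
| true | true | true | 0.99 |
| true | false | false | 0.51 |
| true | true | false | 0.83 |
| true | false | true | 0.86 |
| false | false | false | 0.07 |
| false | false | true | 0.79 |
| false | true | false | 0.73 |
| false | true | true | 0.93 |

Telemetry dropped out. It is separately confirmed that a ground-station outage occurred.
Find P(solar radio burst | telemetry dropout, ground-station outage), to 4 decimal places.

By total probability over the 4 (solar radio burst, attitude-control fault) configurations:
  P(telemetry dropout | ground-station outage) = 0.79×0.91×0.88 + 0.93×0.91×0.12 + 0.86×0.09×0.88 + 0.99×0.09×0.12
        = 0.632632 + 0.101556 + 0.068112 + 0.010692 = 0.812992
Configurations with solar radio burst contribute 0.078804, so
  P(solar radio burst | telemetry dropout, ground-station outage) = 0.078804 / 0.812992 ≈ 0.0969

P(solar radio burst | telemetry dropout, ground-station outage) ≈ 0.0969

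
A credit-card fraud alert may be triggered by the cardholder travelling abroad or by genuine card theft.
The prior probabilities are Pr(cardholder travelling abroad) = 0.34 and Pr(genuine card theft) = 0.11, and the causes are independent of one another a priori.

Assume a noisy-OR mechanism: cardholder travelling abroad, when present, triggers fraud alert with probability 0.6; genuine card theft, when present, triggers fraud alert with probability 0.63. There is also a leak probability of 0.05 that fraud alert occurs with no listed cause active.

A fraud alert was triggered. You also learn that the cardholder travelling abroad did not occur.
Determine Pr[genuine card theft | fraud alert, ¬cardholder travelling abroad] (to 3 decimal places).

Under noisy-OR, P(fraud alert | causes) = 1 − (1−0.05)·∏(1−qᵢ) over the active causes.
By total probability over both values of genuine card theft:
  P(fraud alert | ¬cardholder travelling abroad) = 0.05·0.89 + 0.6485·0.11
        = 0.044500 + 0.071335 = 0.115835
Keeping only the genuine card theft-present terms gives 0.071335, so
  P(genuine card theft | fraud alert, ¬cardholder travelling abroad) = 0.071335 / 0.115835 ≈ 0.616

Pr[genuine card theft | fraud alert, ¬cardholder travelling abroad] ≈ 0.616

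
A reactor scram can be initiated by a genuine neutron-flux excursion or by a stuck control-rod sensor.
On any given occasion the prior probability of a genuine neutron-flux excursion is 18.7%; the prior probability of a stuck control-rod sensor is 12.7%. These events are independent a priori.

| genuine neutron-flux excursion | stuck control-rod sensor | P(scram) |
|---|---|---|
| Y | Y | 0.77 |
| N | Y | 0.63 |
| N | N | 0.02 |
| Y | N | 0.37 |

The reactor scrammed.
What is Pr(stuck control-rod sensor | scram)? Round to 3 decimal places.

P(scram) = 0.02*0.813*0.873 + 0.63*0.813*0.127 + 0.37*0.187*0.873 + 0.77*0.187*0.127 = 0.014195 + 0.065048 + 0.060403 + 0.018287 = 0.157933
Of this, 0.083335 comes from 0.065048 + 0.018287 (the stuck control-rod sensor=true cases).
So P(stuck control-rod sensor | scram) = 0.083335/0.157933 ≈ 0.528.

Pr(stuck control-rod sensor | scram) ≈ 0.528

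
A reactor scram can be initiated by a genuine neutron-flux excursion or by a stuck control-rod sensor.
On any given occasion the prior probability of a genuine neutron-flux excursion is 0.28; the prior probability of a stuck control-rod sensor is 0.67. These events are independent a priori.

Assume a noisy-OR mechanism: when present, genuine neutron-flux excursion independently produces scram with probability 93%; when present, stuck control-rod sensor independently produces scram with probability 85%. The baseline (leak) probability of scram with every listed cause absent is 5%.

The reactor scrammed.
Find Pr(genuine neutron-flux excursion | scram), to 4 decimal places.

Pr(genuine neutron-flux excursion | scram) ≈ 0.3899

Under noisy-OR, P(scram | causes) = 1 − (1−0.05)·∏(1−qᵢ) over the active causes.
P(scram) = 0.05·0.72·0.33 + 0.8575·0.72·0.67 + 0.9335·0.28·0.33 + 0.990025·0.28·0.67 = 0.011880 + 0.413658 + 0.086255 + 0.185729 = 0.697522
Restricting to configurations with genuine neutron-flux excursion present: 0.086255 + 0.185729 = 0.271984.
P(genuine neutron-flux excursion | scram) = 0.271984 / 0.697522 ≈ 0.3899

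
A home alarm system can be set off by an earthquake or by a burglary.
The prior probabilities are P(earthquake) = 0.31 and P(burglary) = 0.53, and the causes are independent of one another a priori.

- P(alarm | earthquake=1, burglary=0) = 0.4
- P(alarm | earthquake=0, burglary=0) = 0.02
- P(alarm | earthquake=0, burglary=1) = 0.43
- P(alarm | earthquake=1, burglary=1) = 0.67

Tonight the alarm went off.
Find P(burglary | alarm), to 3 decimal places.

Weight on burglary=true, given the evidence: 0.157251 + 0.110081 = 0.267332
The normalizing constant is 0.02×0.69×0.47 + 0.43×0.69×0.53 + 0.4×0.31×0.47 + 0.67×0.31×0.53 = 0.332098
Posterior = 0.267332 / 0.332098 ≈ 0.805

P(burglary | alarm) ≈ 0.805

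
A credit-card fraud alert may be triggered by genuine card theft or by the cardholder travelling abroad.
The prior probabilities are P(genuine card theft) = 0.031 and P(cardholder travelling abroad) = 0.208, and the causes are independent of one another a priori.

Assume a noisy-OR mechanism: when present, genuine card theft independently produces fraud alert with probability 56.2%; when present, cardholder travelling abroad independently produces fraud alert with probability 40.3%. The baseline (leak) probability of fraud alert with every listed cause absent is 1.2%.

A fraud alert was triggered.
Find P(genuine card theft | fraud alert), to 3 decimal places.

Under noisy-OR, P(fraud alert | causes) = 1 − (1−0.012)·∏(1−qᵢ) over the active causes.
Sum P(fraud alert|·) weighted by the priors over the 4 (genuine card theft, cardholder travelling abroad) configurations:
  P(fraud alert) = 0.012×0.969×0.792 + 0.410164×0.969×0.208 + 0.567256×0.031×0.792 + 0.741652×0.031×0.208
        = 0.009209 + 0.082669 + 0.013927 + 0.004782 = 0.110587
Keeping only the genuine card theft-present terms gives 0.018709, so
  P(genuine card theft | fraud alert) = 0.018709 / 0.110587 ≈ 0.169

P(genuine card theft | fraud alert) ≈ 0.169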